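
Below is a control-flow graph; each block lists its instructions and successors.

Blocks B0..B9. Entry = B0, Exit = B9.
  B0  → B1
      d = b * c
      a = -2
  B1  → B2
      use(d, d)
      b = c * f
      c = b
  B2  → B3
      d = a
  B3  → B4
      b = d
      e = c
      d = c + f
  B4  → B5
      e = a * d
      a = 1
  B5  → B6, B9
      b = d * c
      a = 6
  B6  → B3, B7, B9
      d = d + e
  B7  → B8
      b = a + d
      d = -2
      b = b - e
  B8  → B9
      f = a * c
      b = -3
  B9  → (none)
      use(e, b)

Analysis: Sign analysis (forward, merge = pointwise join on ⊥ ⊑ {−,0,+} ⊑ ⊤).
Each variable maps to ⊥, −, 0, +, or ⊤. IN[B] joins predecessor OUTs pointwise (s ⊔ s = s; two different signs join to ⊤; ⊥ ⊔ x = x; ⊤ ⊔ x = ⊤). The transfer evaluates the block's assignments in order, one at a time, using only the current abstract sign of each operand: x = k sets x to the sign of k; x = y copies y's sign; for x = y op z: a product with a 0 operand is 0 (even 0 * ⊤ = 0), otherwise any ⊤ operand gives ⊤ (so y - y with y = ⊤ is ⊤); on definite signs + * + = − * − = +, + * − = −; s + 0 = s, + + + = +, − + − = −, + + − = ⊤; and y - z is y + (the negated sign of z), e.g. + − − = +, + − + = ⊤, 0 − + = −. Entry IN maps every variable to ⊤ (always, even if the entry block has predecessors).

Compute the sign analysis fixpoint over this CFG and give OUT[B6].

Per-block solution:
  B0:  IN=(all ⊤)  OUT={a:-; rest ⊤}
  B1:  IN={a:-; rest ⊤}  OUT={a:-; rest ⊤}
  B2:  IN={a:-; rest ⊤}  OUT={a:-, d:-; rest ⊤}
  B3:  IN=(all ⊤)  OUT=(all ⊤)
  B4:  IN=(all ⊤)  OUT={a:+; rest ⊤}
  B5:  IN={a:+; rest ⊤}  OUT={a:+; rest ⊤}
  B6:  IN={a:+; rest ⊤}  OUT={a:+; rest ⊤}
  B7:  IN={a:+; rest ⊤}  OUT={a:+, d:-; rest ⊤}
  B8:  IN={a:+, d:-; rest ⊤}  OUT={a:+, b:-, d:-; rest ⊤}
  B9:  IN={a:+; rest ⊤}  OUT={a:+; rest ⊤}

Merge at B6: IN[B6] = OUT[B5] = {a: +, b: ⊤, c: ⊤, d: ⊤, e: ⊤, f: ⊤}
Applying B6's transfer function to that IN value gives OUT[B6] (row B6 above).

Answer: {a: +, b: ⊤, c: ⊤, d: ⊤, e: ⊤, f: ⊤}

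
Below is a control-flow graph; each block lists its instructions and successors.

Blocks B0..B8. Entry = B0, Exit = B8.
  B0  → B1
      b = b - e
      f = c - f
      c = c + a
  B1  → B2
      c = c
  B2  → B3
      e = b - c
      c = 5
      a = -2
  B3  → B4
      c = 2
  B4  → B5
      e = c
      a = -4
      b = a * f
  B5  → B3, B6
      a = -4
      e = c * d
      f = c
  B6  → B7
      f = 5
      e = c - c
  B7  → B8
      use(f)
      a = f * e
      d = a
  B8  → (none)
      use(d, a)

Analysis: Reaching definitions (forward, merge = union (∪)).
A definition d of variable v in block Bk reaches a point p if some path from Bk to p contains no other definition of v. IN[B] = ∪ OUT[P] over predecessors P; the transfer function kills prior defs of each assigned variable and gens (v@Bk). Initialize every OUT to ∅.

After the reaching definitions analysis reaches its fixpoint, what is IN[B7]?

Converged values:
  B0:  IN={}  OUT={b@B0, c@B0, f@B0}
  B1:  IN={b@B0, c@B0, f@B0}  OUT={b@B0, c@B1, f@B0}
  B2:  IN={b@B0, c@B1, f@B0}  OUT={a@B2, b@B0, c@B2, e@B2, f@B0}
  B3:  IN={a@B2, a@B5, b@B0, b@B4, c@B2, c@B3, e@B2, e@B5, f@B0, f@B5}  OUT={a@B2, a@B5, b@B0, b@B4, c@B3, e@B2, e@B5, f@B0, f@B5}
  B4:  IN={a@B2, a@B5, b@B0, b@B4, c@B3, e@B2, e@B5, f@B0, f@B5}  OUT={a@B4, b@B4, c@B3, e@B4, f@B0, f@B5}
  B5:  IN={a@B4, b@B4, c@B3, e@B4, f@B0, f@B5}  OUT={a@B5, b@B4, c@B3, e@B5, f@B5}
  B6:  IN={a@B5, b@B4, c@B3, e@B5, f@B5}  OUT={a@B5, b@B4, c@B3, e@B6, f@B6}
  B7:  IN={a@B5, b@B4, c@B3, e@B6, f@B6}  OUT={a@B7, b@B4, c@B3, d@B7, e@B6, f@B6}
  B8:  IN={a@B7, b@B4, c@B3, d@B7, e@B6, f@B6}  OUT={a@B7, b@B4, c@B3, d@B7, e@B6, f@B6}

Merge at B7: IN[B7] = OUT[B6] = {a@B5, b@B4, c@B3, e@B6, f@B6}

Answer: {a@B5, b@B4, c@B3, e@B6, f@B6}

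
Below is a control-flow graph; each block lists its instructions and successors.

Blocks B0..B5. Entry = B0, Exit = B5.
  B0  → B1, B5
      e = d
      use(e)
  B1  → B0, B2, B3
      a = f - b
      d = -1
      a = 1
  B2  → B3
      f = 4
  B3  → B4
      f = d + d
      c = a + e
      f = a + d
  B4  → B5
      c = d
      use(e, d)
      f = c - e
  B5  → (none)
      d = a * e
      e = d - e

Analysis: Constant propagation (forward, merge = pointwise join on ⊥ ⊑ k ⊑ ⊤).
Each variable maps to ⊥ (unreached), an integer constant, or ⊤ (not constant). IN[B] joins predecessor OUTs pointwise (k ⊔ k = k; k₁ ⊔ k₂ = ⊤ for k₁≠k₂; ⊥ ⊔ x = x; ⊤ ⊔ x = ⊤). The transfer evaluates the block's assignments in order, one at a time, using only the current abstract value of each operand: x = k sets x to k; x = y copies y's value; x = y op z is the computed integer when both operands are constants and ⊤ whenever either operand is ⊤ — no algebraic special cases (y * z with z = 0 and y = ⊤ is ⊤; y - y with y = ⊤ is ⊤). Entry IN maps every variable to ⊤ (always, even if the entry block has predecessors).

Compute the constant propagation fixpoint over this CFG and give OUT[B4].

Converged values:
  B0: | IN=(all ⊤) | OUT=(all ⊤)
  B1: | IN=(all ⊤) | OUT={a:1, d:-1; rest ⊤}
  B2: | IN={a:1, d:-1; rest ⊤} | OUT={a:1, d:-1, f:4; rest ⊤}
  B3: | IN={a:1, d:-1; rest ⊤} | OUT={a:1, d:-1, f:0; rest ⊤}
  B4: | IN={a:1, d:-1, f:0; rest ⊤} | OUT={a:1, c:-1, d:-1; rest ⊤}
  B5: | IN=(all ⊤) | OUT=(all ⊤)

Merge at B4: IN[B4] = OUT[B3] = {a: 1, b: ⊤, c: ⊤, d: -1, e: ⊤, f: 0}
Applying B4's transfer function to that IN value gives OUT[B4] (row B4 above).

Answer: {a: 1, b: ⊤, c: -1, d: -1, e: ⊤, f: ⊤}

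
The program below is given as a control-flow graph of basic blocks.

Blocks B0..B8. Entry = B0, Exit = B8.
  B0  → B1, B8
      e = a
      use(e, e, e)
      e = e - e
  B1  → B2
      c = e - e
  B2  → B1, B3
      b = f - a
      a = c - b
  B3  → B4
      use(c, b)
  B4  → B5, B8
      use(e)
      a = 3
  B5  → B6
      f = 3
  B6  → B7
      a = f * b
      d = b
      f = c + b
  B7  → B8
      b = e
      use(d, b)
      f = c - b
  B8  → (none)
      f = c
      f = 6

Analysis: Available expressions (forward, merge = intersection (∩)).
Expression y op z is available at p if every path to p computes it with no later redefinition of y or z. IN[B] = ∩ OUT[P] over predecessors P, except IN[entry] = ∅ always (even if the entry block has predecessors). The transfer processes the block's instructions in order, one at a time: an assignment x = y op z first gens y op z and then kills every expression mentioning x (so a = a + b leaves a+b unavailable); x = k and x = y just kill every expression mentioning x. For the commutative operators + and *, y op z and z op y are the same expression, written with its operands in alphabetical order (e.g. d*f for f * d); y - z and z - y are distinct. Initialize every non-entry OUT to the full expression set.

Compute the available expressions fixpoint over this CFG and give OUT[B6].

Answer: {b+c, c-b, e-e}

Trace:
Converged values:
  B0: | IN={} | OUT={}
  B1: | IN={} | OUT={e-e}
  B2: | IN={e-e} | OUT={c-b, e-e}
  B3: | IN={c-b, e-e} | OUT={c-b, e-e}
  B4: | IN={c-b, e-e} | OUT={c-b, e-e}
  B5: | IN={c-b, e-e} | OUT={c-b, e-e}
  B6: | IN={c-b, e-e} | OUT={b+c, c-b, e-e}
  B7: | IN={b+c, c-b, e-e} | OUT={c-b, e-e}
  B8: | IN={} | OUT={}

Merge at B6: IN[B6] = OUT[B5] = {c-b, e-e}
Applying B6's transfer function to that IN value gives OUT[B6] (row B6 above).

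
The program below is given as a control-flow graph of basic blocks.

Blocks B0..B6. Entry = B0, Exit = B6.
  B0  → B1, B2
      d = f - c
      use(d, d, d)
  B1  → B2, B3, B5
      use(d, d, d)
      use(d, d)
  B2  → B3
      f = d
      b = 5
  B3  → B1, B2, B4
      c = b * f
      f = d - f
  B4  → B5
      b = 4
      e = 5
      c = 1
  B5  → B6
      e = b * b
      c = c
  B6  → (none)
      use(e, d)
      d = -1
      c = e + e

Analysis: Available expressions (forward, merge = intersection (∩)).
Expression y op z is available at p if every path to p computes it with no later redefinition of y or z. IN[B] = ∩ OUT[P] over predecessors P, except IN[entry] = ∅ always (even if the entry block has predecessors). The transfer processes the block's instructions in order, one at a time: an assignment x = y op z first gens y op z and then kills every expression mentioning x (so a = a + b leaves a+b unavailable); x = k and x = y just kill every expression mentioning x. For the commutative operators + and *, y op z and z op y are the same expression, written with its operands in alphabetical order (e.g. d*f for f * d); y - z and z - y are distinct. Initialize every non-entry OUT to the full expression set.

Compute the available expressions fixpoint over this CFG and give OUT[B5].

Answer: {b*b}

Derivation:
Per-block solution:
  B0:   IN={}   OUT={f-c}
  B1:   IN={}   OUT={}
  B2:   IN={}   OUT={}
  B3:   IN={}   OUT={}
  B4:   IN={}   OUT={}
  B5:   IN={}   OUT={b*b}
  B6:   IN={b*b}   OUT={b*b, e+e}

Merge at B5: IN[B5] = OUT[B1] ∩ OUT[B4] = {}
Applying B5's transfer function to that IN value gives OUT[B5] (row B5 above).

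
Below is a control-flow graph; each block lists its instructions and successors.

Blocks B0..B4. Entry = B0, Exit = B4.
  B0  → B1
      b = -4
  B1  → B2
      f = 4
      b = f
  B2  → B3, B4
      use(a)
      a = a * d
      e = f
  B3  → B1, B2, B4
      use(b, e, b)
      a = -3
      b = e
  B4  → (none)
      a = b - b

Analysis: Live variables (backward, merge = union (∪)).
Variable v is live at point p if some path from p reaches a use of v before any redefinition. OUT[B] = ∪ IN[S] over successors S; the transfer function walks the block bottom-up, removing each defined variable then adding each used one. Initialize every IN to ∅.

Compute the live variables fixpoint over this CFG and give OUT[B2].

Fixpoint table:
  B0:   IN={a, d}   OUT={a, d}
  B1:   IN={a, d}   OUT={a, b, d, f}
  B2:   IN={a, b, d, f}   OUT={b, d, e, f}
  B3:   IN={b, d, e, f}   OUT={a, b, d, f}
  B4:   IN={b}   OUT={}

Merge at B2: OUT[B2] = IN[B3] ⊔ IN[B4] = {b, d, e, f}

Answer: {b, d, e, f}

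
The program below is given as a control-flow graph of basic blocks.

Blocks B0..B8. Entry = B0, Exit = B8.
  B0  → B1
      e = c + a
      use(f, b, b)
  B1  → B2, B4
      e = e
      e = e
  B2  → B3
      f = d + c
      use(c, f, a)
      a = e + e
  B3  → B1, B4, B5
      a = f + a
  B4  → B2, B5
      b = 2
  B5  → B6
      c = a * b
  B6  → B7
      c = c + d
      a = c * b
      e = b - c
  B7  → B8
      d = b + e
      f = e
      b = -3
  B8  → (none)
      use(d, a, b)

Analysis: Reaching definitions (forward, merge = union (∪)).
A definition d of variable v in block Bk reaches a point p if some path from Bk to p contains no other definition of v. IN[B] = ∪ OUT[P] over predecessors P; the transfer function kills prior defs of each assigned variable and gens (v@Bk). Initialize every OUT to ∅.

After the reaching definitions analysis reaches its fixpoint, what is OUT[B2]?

Per-block solution:
  B0: | IN={} | OUT={e@B0}
  B1: | IN={a@B3, b@B4, e@B0, e@B1, f@B2} | OUT={a@B3, b@B4, e@B1, f@B2}
  B2: | IN={a@B3, b@B4, e@B1, f@B2} | OUT={a@B2, b@B4, e@B1, f@B2}
  B3: | IN={a@B2, b@B4, e@B1, f@B2} | OUT={a@B3, b@B4, e@B1, f@B2}
  B4: | IN={a@B3, b@B4, e@B1, f@B2} | OUT={a@B3, b@B4, e@B1, f@B2}
  B5: | IN={a@B3, b@B4, e@B1, f@B2} | OUT={a@B3, b@B4, c@B5, e@B1, f@B2}
  B6: | IN={a@B3, b@B4, c@B5, e@B1, f@B2} | OUT={a@B6, b@B4, c@B6, e@B6, f@B2}
  B7: | IN={a@B6, b@B4, c@B6, e@B6, f@B2} | OUT={a@B6, b@B7, c@B6, d@B7, e@B6, f@B7}
  B8: | IN={a@B6, b@B7, c@B6, d@B7, e@B6, f@B7} | OUT={a@B6, b@B7, c@B6, d@B7, e@B6, f@B7}

Merge at B2: IN[B2] = OUT[B1] ⊔ OUT[B4] = {a@B3, b@B4, e@B1, f@B2}
Applying B2's transfer function to that IN value gives OUT[B2] (row B2 above).

Answer: {a@B2, b@B4, e@B1, f@B2}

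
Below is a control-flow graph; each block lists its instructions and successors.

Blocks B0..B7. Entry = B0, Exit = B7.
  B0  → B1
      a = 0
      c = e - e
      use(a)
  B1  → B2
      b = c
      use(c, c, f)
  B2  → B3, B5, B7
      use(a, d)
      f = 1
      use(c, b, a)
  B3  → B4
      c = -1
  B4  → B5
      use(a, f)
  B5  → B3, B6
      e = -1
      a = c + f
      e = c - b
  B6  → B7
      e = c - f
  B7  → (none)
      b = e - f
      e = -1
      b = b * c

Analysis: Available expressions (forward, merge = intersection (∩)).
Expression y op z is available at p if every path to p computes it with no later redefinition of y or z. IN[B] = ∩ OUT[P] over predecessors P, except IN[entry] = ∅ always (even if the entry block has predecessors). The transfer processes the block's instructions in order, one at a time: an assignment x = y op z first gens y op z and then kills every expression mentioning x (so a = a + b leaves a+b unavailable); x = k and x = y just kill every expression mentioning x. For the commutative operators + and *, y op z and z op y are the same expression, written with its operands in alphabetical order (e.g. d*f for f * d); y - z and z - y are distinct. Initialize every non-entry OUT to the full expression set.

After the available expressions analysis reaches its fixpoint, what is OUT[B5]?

Per-block solution:
  B0:  IN={}  OUT={e-e}
  B1:  IN={e-e}  OUT={e-e}
  B2:  IN={e-e}  OUT={e-e}
  B3:  IN={}  OUT={}
  B4:  IN={}  OUT={}
  B5:  IN={}  OUT={c+f, c-b}
  B6:  IN={c+f, c-b}  OUT={c+f, c-b, c-f}
  B7:  IN={}  OUT={}

Merge at B5: IN[B5] = OUT[B2] ∩ OUT[B4] = {}
Applying B5's transfer function to that IN value gives OUT[B5] (row B5 above).

Answer: {c+f, c-b}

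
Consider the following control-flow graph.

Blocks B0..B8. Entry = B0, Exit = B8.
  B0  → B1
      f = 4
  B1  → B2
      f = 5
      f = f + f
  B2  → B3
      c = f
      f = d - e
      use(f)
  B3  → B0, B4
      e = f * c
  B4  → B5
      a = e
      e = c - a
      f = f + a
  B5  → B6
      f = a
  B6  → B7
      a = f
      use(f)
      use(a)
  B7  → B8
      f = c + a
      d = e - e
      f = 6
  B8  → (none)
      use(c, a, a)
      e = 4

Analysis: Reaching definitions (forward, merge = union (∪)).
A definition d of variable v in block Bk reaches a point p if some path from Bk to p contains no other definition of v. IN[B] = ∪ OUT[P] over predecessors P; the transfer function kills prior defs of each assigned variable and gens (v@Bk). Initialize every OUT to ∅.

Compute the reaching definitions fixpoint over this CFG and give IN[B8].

Answer: {a@B6, c@B2, d@B7, e@B4, f@B7}

Derivation:
Per-block solution:
  B0:  IN={c@B2, e@B3, f@B2}  OUT={c@B2, e@B3, f@B0}
  B1:  IN={c@B2, e@B3, f@B0}  OUT={c@B2, e@B3, f@B1}
  B2:  IN={c@B2, e@B3, f@B1}  OUT={c@B2, e@B3, f@B2}
  B3:  IN={c@B2, e@B3, f@B2}  OUT={c@B2, e@B3, f@B2}
  B4:  IN={c@B2, e@B3, f@B2}  OUT={a@B4, c@B2, e@B4, f@B4}
  B5:  IN={a@B4, c@B2, e@B4, f@B4}  OUT={a@B4, c@B2, e@B4, f@B5}
  B6:  IN={a@B4, c@B2, e@B4, f@B5}  OUT={a@B6, c@B2, e@B4, f@B5}
  B7:  IN={a@B6, c@B2, e@B4, f@B5}  OUT={a@B6, c@B2, d@B7, e@B4, f@B7}
  B8:  IN={a@B6, c@B2, d@B7, e@B4, f@B7}  OUT={a@B6, c@B2, d@B7, e@B8, f@B7}

Merge at B8: IN[B8] = OUT[B7] = {a@B6, c@B2, d@B7, e@B4, f@B7}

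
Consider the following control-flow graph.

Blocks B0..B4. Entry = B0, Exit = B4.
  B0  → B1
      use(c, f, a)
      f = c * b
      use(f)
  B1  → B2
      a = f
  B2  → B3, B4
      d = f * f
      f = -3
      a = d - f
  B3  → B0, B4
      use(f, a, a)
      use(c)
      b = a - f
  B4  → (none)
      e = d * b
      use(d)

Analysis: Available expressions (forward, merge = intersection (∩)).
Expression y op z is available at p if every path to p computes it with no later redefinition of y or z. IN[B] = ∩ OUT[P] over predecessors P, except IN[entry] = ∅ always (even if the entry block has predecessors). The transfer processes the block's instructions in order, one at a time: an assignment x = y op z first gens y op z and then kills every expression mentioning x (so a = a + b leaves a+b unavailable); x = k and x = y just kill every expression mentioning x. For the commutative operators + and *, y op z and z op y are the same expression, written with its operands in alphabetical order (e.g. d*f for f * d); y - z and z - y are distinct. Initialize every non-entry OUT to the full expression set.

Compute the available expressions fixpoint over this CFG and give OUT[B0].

Fixpoint table:
  B0:  IN={}  OUT={b*c}
  B1:  IN={b*c}  OUT={b*c}
  B2:  IN={b*c}  OUT={b*c, d-f}
  B3:  IN={b*c, d-f}  OUT={a-f, d-f}
  B4:  IN={d-f}  OUT={b*d, d-f}

Merge at B0 (entry node, so the boundary value {} is joined with the incoming edge(s)): IN[B0] = {} ∩ OUT[B3] = {}
Applying B0's transfer function to that IN value gives OUT[B0] (row B0 above).

Answer: {b*c}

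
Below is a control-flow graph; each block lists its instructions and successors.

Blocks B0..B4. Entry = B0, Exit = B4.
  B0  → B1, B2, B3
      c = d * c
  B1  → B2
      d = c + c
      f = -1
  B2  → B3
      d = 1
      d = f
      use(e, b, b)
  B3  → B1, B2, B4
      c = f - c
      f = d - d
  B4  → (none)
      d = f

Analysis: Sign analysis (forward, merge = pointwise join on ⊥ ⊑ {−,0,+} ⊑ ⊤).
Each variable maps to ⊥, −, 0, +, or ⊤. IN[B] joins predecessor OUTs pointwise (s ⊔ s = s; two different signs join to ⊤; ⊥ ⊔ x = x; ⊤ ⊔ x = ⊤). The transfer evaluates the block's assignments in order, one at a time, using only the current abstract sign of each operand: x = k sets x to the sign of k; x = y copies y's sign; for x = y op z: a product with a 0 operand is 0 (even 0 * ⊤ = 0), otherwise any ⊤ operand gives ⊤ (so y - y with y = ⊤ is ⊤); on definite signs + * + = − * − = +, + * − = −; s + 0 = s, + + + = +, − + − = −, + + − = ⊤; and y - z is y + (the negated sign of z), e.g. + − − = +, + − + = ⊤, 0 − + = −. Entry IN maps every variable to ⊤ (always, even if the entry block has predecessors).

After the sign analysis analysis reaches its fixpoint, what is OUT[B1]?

Fixpoint table:
  B0:   IN=(all ⊤)   OUT=(all ⊤)
  B1:   IN=(all ⊤)   OUT={f:-; rest ⊤}
  B2:   IN=(all ⊤)   OUT=(all ⊤)
  B3:   IN=(all ⊤)   OUT=(all ⊤)
  B4:   IN=(all ⊤)   OUT=(all ⊤)

Merge at B1: IN[B1] = OUT[B0] ⊔ OUT[B3] = {a: ⊤, b: ⊤, c: ⊤, d: ⊤, e: ⊤, f: ⊤}
Applying B1's transfer function to that IN value gives OUT[B1] (row B1 above).

Answer: {a: ⊤, b: ⊤, c: ⊤, d: ⊤, e: ⊤, f: -}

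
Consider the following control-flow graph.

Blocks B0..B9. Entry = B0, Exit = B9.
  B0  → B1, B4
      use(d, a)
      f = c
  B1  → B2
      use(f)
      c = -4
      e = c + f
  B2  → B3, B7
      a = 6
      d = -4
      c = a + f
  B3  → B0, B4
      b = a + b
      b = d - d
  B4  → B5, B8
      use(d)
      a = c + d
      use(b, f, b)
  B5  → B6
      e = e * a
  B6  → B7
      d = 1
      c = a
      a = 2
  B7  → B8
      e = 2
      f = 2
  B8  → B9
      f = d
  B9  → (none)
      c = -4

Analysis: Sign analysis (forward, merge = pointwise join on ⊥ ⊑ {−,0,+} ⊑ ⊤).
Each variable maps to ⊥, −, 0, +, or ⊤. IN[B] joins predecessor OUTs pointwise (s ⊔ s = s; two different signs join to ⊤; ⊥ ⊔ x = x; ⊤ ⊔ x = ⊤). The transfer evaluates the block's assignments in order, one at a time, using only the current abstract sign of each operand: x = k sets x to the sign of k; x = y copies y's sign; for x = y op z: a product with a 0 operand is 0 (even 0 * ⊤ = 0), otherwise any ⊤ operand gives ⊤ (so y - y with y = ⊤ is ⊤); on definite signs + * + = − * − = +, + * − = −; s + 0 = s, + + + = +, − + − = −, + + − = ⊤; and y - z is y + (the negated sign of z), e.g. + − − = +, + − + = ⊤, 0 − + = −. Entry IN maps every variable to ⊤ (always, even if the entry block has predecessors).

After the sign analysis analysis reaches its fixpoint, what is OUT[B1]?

Answer: {a: ⊤, b: ⊤, c: -, d: ⊤, e: ⊤, f: ⊤}

Trace:
Converged values:
  B0:   IN=(all ⊤)   OUT=(all ⊤)
  B1:   IN=(all ⊤)   OUT={c:-; rest ⊤}
  B2:   IN={c:-; rest ⊤}   OUT={a:+, d:-; rest ⊤}
  B3:   IN={a:+, d:-; rest ⊤}   OUT={a:+, d:-; rest ⊤}
  B4:   IN=(all ⊤)   OUT=(all ⊤)
  B5:   IN=(all ⊤)   OUT=(all ⊤)
  B6:   IN=(all ⊤)   OUT={a:+, d:+; rest ⊤}
  B7:   IN={a:+; rest ⊤}   OUT={a:+, e:+, f:+; rest ⊤}
  B8:   IN=(all ⊤)   OUT=(all ⊤)
  B9:   IN=(all ⊤)   OUT={c:-; rest ⊤}

Merge at B1: IN[B1] = OUT[B0] = {a: ⊤, b: ⊤, c: ⊤, d: ⊤, e: ⊤, f: ⊤}
Applying B1's transfer function to that IN value gives OUT[B1] (row B1 above).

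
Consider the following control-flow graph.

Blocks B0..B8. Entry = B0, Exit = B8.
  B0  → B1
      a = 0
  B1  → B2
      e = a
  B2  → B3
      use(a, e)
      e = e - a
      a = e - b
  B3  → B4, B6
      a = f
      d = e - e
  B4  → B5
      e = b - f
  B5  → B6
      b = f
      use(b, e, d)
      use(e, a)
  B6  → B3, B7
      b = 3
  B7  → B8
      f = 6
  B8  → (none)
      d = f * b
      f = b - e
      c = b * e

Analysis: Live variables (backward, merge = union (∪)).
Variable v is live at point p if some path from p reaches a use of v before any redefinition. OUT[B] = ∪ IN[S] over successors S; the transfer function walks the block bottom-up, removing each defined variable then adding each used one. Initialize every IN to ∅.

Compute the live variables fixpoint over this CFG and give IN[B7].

Converged values:
  B0:  IN={b, f}  OUT={a, b, f}
  B1:  IN={a, b, f}  OUT={a, b, e, f}
  B2:  IN={a, b, e, f}  OUT={b, e, f}
  B3:  IN={b, e, f}  OUT={a, b, d, e, f}
  B4:  IN={a, b, d, f}  OUT={a, d, e, f}
  B5:  IN={a, d, e, f}  OUT={e, f}
  B6:  IN={e, f}  OUT={b, e, f}
  B7:  IN={b, e}  OUT={b, e, f}
  B8:  IN={b, e, f}  OUT={}

Merge at B7: OUT[B7] = IN[B8] = {b, e, f}
Applying B7's transfer function to that OUT value gives IN[B7] (row B7 above).

Answer: {b, e}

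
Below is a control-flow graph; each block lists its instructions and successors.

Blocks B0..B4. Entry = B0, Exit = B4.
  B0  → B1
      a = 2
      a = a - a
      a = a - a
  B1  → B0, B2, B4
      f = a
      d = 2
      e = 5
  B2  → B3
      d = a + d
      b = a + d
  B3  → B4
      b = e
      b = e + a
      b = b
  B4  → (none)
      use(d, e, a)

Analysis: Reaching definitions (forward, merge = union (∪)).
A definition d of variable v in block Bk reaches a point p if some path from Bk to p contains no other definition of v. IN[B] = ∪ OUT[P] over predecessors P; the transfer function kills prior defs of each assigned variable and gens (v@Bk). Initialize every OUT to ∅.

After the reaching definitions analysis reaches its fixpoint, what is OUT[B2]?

Answer: {a@B0, b@B2, d@B2, e@B1, f@B1}

Working:
Converged values:
  B0:  IN={a@B0, d@B1, e@B1, f@B1}  OUT={a@B0, d@B1, e@B1, f@B1}
  B1:  IN={a@B0, d@B1, e@B1, f@B1}  OUT={a@B0, d@B1, e@B1, f@B1}
  B2:  IN={a@B0, d@B1, e@B1, f@B1}  OUT={a@B0, b@B2, d@B2, e@B1, f@B1}
  B3:  IN={a@B0, b@B2, d@B2, e@B1, f@B1}  OUT={a@B0, b@B3, d@B2, e@B1, f@B1}
  B4:  IN={a@B0, b@B3, d@B1, d@B2, e@B1, f@B1}  OUT={a@B0, b@B3, d@B1, d@B2, e@B1, f@B1}

Merge at B2: IN[B2] = OUT[B1] = {a@B0, d@B1, e@B1, f@B1}
Applying B2's transfer function to that IN value gives OUT[B2] (row B2 above).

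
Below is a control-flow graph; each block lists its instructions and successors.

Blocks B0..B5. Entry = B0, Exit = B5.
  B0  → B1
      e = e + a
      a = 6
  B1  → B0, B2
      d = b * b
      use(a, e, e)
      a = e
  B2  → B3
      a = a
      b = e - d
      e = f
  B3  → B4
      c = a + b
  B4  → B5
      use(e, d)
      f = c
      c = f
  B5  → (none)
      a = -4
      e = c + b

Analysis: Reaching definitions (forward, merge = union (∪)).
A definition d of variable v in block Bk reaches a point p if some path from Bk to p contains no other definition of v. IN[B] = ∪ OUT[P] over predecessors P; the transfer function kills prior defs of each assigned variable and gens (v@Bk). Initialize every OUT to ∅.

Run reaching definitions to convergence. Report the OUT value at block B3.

Answer: {a@B2, b@B2, c@B3, d@B1, e@B2}

Derivation:
Converged values:
  B0: | IN={a@B1, d@B1, e@B0} | OUT={a@B0, d@B1, e@B0}
  B1: | IN={a@B0, d@B1, e@B0} | OUT={a@B1, d@B1, e@B0}
  B2: | IN={a@B1, d@B1, e@B0} | OUT={a@B2, b@B2, d@B1, e@B2}
  B3: | IN={a@B2, b@B2, d@B1, e@B2} | OUT={a@B2, b@B2, c@B3, d@B1, e@B2}
  B4: | IN={a@B2, b@B2, c@B3, d@B1, e@B2} | OUT={a@B2, b@B2, c@B4, d@B1, e@B2, f@B4}
  B5: | IN={a@B2, b@B2, c@B4, d@B1, e@B2, f@B4} | OUT={a@B5, b@B2, c@B4, d@B1, e@B5, f@B4}

Merge at B3: IN[B3] = OUT[B2] = {a@B2, b@B2, d@B1, e@B2}
Applying B3's transfer function to that IN value gives OUT[B3] (row B3 above).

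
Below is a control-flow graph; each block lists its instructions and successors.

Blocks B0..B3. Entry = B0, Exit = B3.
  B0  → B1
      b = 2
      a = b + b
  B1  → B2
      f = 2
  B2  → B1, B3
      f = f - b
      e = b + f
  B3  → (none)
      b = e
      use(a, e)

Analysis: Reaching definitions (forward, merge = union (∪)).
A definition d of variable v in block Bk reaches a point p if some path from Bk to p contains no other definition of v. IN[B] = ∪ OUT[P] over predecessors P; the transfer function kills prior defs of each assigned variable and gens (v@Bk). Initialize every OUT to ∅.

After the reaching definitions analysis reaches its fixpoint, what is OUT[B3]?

Answer: {a@B0, b@B3, e@B2, f@B2}

Working:
Fixpoint table:
  B0: | IN={} | OUT={a@B0, b@B0}
  B1: | IN={a@B0, b@B0, e@B2, f@B2} | OUT={a@B0, b@B0, e@B2, f@B1}
  B2: | IN={a@B0, b@B0, e@B2, f@B1} | OUT={a@B0, b@B0, e@B2, f@B2}
  B3: | IN={a@B0, b@B0, e@B2, f@B2} | OUT={a@B0, b@B3, e@B2, f@B2}

Merge at B3: IN[B3] = OUT[B2] = {a@B0, b@B0, e@B2, f@B2}
Applying B3's transfer function to that IN value gives OUT[B3] (row B3 above).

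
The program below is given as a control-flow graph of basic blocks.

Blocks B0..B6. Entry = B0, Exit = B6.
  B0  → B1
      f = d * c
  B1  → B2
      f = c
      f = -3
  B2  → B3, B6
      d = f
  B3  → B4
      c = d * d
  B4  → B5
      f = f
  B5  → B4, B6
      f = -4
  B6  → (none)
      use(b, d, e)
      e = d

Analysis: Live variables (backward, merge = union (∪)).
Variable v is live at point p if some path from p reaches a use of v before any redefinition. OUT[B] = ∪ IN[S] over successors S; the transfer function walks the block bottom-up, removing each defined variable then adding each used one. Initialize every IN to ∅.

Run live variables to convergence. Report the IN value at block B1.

Answer: {b, c, e}

Derivation:
Per-block solution:
  B0:  IN={b, c, d, e}  OUT={b, c, e}
  B1:  IN={b, c, e}  OUT={b, e, f}
  B2:  IN={b, e, f}  OUT={b, d, e, f}
  B3:  IN={b, d, e, f}  OUT={b, d, e, f}
  B4:  IN={b, d, e, f}  OUT={b, d, e}
  B5:  IN={b, d, e}  OUT={b, d, e, f}
  B6:  IN={b, d, e}  OUT={}

Merge at B1: OUT[B1] = IN[B2] = {b, e, f}
Applying B1's transfer function to that OUT value gives IN[B1] (row B1 above).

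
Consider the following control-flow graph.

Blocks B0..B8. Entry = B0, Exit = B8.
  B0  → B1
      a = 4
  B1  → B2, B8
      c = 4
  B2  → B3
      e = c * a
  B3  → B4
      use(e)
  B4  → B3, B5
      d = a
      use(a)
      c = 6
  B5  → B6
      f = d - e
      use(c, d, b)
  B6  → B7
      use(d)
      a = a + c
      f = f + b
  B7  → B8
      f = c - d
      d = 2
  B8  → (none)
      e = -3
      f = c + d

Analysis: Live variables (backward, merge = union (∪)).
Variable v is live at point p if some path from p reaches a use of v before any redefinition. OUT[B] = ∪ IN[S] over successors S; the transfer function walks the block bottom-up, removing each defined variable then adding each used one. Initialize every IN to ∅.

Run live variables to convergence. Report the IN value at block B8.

Answer: {c, d}

Working:
Per-block solution:
  B0: | IN={b, d} | OUT={a, b, d}
  B1: | IN={a, b, d} | OUT={a, b, c, d}
  B2: | IN={a, b, c} | OUT={a, b, e}
  B3: | IN={a, b, e} | OUT={a, b, e}
  B4: | IN={a, b, e} | OUT={a, b, c, d, e}
  B5: | IN={a, b, c, d, e} | OUT={a, b, c, d, f}
  B6: | IN={a, b, c, d, f} | OUT={c, d}
  B7: | IN={c, d} | OUT={c, d}
  B8: | IN={c, d} | OUT={}

B8 is the boundary node: OUT[B8] = {}
Applying B8's transfer function to that OUT value gives IN[B8] (row B8 above).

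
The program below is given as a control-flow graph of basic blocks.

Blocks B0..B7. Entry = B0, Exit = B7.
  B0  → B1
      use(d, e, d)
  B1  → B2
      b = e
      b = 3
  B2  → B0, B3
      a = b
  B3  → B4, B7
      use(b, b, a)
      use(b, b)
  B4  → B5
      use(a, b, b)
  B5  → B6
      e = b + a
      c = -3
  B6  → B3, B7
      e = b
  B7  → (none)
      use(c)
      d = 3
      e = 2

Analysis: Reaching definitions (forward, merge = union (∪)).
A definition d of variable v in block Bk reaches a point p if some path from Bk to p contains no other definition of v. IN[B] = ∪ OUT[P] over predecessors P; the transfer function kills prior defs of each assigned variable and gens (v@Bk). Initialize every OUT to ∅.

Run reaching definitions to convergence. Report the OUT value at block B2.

Answer: {a@B2, b@B1}

Derivation:
Per-block solution:
  B0: | IN={a@B2, b@B1} | OUT={a@B2, b@B1}
  B1: | IN={a@B2, b@B1} | OUT={a@B2, b@B1}
  B2: | IN={a@B2, b@B1} | OUT={a@B2, b@B1}
  B3: | IN={a@B2, b@B1, c@B5, e@B6} | OUT={a@B2, b@B1, c@B5, e@B6}
  B4: | IN={a@B2, b@B1, c@B5, e@B6} | OUT={a@B2, b@B1, c@B5, e@B6}
  B5: | IN={a@B2, b@B1, c@B5, e@B6} | OUT={a@B2, b@B1, c@B5, e@B5}
  B6: | IN={a@B2, b@B1, c@B5, e@B5} | OUT={a@B2, b@B1, c@B5, e@B6}
  B7: | IN={a@B2, b@B1, c@B5, e@B6} | OUT={a@B2, b@B1, c@B5, d@B7, e@B7}

Merge at B2: IN[B2] = OUT[B1] = {a@B2, b@B1}
Applying B2's transfer function to that IN value gives OUT[B2] (row B2 above).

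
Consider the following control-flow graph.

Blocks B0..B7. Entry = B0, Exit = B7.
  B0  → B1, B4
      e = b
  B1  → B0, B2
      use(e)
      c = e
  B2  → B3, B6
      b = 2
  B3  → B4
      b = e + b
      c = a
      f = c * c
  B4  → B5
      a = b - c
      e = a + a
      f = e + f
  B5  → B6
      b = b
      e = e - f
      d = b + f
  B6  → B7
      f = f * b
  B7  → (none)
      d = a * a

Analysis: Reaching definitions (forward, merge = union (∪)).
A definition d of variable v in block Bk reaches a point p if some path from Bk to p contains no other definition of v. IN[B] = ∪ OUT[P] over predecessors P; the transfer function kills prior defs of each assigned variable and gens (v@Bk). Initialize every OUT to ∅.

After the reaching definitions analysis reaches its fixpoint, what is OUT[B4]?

Per-block solution:
  B0:  IN={c@B1, e@B0}  OUT={c@B1, e@B0}
  B1:  IN={c@B1, e@B0}  OUT={c@B1, e@B0}
  B2:  IN={c@B1, e@B0}  OUT={b@B2, c@B1, e@B0}
  B3:  IN={b@B2, c@B1, e@B0}  OUT={b@B3, c@B3, e@B0, f@B3}
  B4:  IN={b@B3, c@B1, c@B3, e@B0, f@B3}  OUT={a@B4, b@B3, c@B1, c@B3, e@B4, f@B4}
  B5:  IN={a@B4, b@B3, c@B1, c@B3, e@B4, f@B4}  OUT={a@B4, b@B5, c@B1, c@B3, d@B5, e@B5, f@B4}
  B6:  IN={a@B4, b@B2, b@B5, c@B1, c@B3, d@B5, e@B0, e@B5, f@B4}  OUT={a@B4, b@B2, b@B5, c@B1, c@B3, d@B5, e@B0, e@B5, f@B6}
  B7:  IN={a@B4, b@B2, b@B5, c@B1, c@B3, d@B5, e@B0, e@B5, f@B6}  OUT={a@B4, b@B2, b@B5, c@B1, c@B3, d@B7, e@B0, e@B5, f@B6}

Merge at B4: IN[B4] = OUT[B0] ⊔ OUT[B3] = {b@B3, c@B1, c@B3, e@B0, f@B3}
Applying B4's transfer function to that IN value gives OUT[B4] (row B4 above).

Answer: {a@B4, b@B3, c@B1, c@B3, e@B4, f@B4}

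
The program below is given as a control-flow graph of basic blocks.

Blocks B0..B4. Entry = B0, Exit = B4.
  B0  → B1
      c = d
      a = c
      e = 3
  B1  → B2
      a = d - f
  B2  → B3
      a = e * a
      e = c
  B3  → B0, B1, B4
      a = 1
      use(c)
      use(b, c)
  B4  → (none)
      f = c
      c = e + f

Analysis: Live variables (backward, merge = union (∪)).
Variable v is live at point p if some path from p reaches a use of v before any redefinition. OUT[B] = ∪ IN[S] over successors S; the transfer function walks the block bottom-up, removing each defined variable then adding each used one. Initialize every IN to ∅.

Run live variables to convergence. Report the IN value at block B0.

Answer: {b, d, f}

Working:
Fixpoint table:
  B0:  IN={b, d, f}  OUT={b, c, d, e, f}
  B1:  IN={b, c, d, e, f}  OUT={a, b, c, d, e, f}
  B2:  IN={a, b, c, d, e, f}  OUT={b, c, d, e, f}
  B3:  IN={b, c, d, e, f}  OUT={b, c, d, e, f}
  B4:  IN={c, e}  OUT={}

Merge at B0: OUT[B0] = IN[B1] = {b, c, d, e, f}
Applying B0's transfer function to that OUT value gives IN[B0] (row B0 above).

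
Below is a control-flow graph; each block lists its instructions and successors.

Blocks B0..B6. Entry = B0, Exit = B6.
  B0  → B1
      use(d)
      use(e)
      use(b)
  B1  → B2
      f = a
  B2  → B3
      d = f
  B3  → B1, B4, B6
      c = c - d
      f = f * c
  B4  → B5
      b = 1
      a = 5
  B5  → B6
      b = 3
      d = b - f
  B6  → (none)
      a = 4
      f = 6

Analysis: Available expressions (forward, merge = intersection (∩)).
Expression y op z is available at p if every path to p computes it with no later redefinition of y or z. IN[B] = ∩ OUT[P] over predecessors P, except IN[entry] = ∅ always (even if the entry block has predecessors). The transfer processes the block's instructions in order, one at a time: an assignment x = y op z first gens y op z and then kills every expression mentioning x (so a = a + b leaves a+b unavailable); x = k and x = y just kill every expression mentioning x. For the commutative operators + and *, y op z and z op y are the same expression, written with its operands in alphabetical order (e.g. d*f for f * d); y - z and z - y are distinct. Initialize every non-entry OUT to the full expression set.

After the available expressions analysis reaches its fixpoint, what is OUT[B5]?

Converged values:
  B0: | IN={} | OUT={}
  B1: | IN={} | OUT={}
  B2: | IN={} | OUT={}
  B3: | IN={} | OUT={}
  B4: | IN={} | OUT={}
  B5: | IN={} | OUT={b-f}
  B6: | IN={} | OUT={}

Merge at B5: IN[B5] = OUT[B4] = {}
Applying B5's transfer function to that IN value gives OUT[B5] (row B5 above).

Answer: {b-f}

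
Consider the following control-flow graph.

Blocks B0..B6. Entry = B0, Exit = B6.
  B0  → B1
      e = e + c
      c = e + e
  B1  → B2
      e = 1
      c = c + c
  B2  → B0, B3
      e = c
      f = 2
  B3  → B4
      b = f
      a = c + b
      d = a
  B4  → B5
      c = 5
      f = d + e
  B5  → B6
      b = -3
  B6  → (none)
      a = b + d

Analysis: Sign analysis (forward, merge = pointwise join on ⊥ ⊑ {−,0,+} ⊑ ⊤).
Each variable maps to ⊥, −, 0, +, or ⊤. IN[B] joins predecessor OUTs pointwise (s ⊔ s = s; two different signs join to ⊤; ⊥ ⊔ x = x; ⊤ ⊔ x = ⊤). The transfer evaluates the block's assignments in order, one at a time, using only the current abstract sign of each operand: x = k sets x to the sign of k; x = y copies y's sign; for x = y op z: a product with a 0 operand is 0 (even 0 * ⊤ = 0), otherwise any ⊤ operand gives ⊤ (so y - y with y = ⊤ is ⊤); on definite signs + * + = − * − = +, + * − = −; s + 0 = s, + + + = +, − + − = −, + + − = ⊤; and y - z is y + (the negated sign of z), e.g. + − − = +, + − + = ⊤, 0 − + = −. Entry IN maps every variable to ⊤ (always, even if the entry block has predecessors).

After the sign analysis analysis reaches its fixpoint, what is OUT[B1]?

Converged values:
  B0:  IN=(all ⊤)  OUT=(all ⊤)
  B1:  IN=(all ⊤)  OUT={e:+; rest ⊤}
  B2:  IN={e:+; rest ⊤}  OUT={f:+; rest ⊤}
  B3:  IN={f:+; rest ⊤}  OUT={b:+, f:+; rest ⊤}
  B4:  IN={b:+, f:+; rest ⊤}  OUT={b:+, c:+; rest ⊤}
  B5:  IN={b:+, c:+; rest ⊤}  OUT={b:-, c:+; rest ⊤}
  B6:  IN={b:-, c:+; rest ⊤}  OUT={b:-, c:+; rest ⊤}

Merge at B1: IN[B1] = OUT[B0] = {a: ⊤, b: ⊤, c: ⊤, d: ⊤, e: ⊤, f: ⊤}
Applying B1's transfer function to that IN value gives OUT[B1] (row B1 above).

Answer: {a: ⊤, b: ⊤, c: ⊤, d: ⊤, e: +, f: ⊤}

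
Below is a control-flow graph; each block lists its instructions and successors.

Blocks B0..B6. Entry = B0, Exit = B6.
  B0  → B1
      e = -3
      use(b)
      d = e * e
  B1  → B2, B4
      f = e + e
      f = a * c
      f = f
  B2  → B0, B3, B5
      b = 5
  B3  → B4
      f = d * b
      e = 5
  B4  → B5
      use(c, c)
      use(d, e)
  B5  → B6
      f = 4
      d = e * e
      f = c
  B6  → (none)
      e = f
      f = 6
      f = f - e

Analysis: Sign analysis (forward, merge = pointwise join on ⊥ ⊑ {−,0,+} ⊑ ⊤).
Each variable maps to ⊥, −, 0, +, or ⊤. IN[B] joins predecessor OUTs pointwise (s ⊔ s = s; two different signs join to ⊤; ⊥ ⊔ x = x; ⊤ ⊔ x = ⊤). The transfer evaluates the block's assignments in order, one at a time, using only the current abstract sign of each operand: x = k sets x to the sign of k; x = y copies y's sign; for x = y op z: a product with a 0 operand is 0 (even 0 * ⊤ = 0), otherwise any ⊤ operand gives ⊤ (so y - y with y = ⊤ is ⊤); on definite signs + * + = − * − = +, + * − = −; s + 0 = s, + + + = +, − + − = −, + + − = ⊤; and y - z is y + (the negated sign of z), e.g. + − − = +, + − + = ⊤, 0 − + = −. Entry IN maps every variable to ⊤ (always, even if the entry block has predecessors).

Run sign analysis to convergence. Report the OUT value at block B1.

Converged values:
  B0:  IN=(all ⊤)  OUT={d:+, e:-; rest ⊤}
  B1:  IN={d:+, e:-; rest ⊤}  OUT={d:+, e:-; rest ⊤}
  B2:  IN={d:+, e:-; rest ⊤}  OUT={b:+, d:+, e:-; rest ⊤}
  B3:  IN={b:+, d:+, e:-; rest ⊤}  OUT={b:+, d:+, e:+, f:+; rest ⊤}
  B4:  IN={d:+; rest ⊤}  OUT={d:+; rest ⊤}
  B5:  IN={d:+; rest ⊤}  OUT=(all ⊤)
  B6:  IN=(all ⊤)  OUT=(all ⊤)

Merge at B1: IN[B1] = OUT[B0] = {a: ⊤, b: ⊤, c: ⊤, d: +, e: -, f: ⊤}
Applying B1's transfer function to that IN value gives OUT[B1] (row B1 above).

Answer: {a: ⊤, b: ⊤, c: ⊤, d: +, e: -, f: ⊤}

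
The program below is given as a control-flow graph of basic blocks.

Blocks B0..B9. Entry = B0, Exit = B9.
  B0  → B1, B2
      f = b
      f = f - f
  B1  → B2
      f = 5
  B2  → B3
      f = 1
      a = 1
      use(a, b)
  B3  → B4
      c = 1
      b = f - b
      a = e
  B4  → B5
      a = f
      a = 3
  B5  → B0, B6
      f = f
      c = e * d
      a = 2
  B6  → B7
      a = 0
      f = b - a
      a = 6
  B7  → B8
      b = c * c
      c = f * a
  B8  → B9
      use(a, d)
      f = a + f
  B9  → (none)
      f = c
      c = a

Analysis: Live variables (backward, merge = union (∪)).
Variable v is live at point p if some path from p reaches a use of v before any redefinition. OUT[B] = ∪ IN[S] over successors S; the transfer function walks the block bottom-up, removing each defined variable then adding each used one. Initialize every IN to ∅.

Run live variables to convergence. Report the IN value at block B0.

Answer: {b, d, e}

Trace:
Converged values:
  B0: | IN={b, d, e} | OUT={b, d, e}
  B1: | IN={b, d, e} | OUT={b, d, e}
  B2: | IN={b, d, e} | OUT={b, d, e, f}
  B3: | IN={b, d, e, f} | OUT={b, d, e, f}
  B4: | IN={b, d, e, f} | OUT={b, d, e, f}
  B5: | IN={b, d, e, f} | OUT={b, c, d, e}
  B6: | IN={b, c, d} | OUT={a, c, d, f}
  B7: | IN={a, c, d, f} | OUT={a, c, d, f}
  B8: | IN={a, c, d, f} | OUT={a, c}
  B9: | IN={a, c} | OUT={}

Merge at B0: OUT[B0] = IN[B1] ⊔ IN[B2] = {b, d, e}
Applying B0's transfer function to that OUT value gives IN[B0] (row B0 above).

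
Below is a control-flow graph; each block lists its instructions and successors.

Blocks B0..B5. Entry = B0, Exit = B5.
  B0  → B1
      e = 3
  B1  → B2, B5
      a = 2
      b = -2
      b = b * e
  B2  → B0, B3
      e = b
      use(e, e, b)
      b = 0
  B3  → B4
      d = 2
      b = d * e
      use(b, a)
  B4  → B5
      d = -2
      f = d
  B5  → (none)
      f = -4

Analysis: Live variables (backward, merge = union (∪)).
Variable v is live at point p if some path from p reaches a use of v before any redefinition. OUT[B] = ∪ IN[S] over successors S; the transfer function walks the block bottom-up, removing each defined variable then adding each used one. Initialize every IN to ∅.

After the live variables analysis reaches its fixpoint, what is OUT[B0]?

Converged values:
  B0:  IN={}  OUT={e}
  B1:  IN={e}  OUT={a, b}
  B2:  IN={a, b}  OUT={a, e}
  B3:  IN={a, e}  OUT={}
  B4:  IN={}  OUT={}
  B5:  IN={}  OUT={}

Merge at B0: OUT[B0] = IN[B1] = {e}

Answer: {e}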